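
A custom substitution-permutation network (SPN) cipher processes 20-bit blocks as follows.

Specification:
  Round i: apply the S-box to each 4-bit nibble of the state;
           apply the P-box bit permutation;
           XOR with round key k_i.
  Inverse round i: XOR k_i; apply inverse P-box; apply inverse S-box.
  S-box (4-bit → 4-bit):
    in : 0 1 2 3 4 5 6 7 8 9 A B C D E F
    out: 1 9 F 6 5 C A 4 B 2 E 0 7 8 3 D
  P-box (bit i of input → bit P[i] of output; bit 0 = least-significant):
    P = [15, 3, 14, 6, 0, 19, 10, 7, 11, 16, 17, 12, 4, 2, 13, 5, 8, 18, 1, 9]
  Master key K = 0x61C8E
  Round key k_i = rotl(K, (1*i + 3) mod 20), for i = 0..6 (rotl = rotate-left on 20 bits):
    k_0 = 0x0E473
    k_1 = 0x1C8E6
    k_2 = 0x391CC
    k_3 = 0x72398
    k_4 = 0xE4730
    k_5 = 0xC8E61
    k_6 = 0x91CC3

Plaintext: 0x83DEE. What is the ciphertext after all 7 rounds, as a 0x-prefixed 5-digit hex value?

s_0 = plaintext = 0x83DEE
s_1 = Round(s_0, k_0) = 0xC577E
s_2 = Round(s_1, k_1) = 0x76DCC
s_3 = Round(s_2, k_2) = 0xB45E3
s_4 = Round(s_3, k_3) = 0xD5381
s_5 = Round(s_4, k_4) = 0x5E5D1
s_6 = Round(s_5, k_5) = 0xE1CB7
s_7 = Round(s_6, k_6) = 0xE55F3

0xE55F3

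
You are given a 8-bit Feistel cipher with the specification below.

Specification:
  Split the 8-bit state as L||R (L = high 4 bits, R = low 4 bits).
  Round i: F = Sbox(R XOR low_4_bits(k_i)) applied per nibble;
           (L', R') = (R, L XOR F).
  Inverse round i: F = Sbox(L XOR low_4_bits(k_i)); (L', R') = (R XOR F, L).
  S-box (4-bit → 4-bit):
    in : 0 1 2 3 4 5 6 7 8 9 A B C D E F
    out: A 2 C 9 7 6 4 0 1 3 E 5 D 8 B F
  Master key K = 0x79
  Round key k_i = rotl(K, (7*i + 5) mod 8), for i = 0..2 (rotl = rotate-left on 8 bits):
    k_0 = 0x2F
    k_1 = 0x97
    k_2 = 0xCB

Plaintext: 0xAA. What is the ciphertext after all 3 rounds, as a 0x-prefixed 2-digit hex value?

0xFB

s_0 = plaintext = 0xAA
s_1 = Round(s_0, k_0) = 0xAC
s_2 = Round(s_1, k_1) = 0xCF
s_3 = Round(s_2, k_2) = 0xFB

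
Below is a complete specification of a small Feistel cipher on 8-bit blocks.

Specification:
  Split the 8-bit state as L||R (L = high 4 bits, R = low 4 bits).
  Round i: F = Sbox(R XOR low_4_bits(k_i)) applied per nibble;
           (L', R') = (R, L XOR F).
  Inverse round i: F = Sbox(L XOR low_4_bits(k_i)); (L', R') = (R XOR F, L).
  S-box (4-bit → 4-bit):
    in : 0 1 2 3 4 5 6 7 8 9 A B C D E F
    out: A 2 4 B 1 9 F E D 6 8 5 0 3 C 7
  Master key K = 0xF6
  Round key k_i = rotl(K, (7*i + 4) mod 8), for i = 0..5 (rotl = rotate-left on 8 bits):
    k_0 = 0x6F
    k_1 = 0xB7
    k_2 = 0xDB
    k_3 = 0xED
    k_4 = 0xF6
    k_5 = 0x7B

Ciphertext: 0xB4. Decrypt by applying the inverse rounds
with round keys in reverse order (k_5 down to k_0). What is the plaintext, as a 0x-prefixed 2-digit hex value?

0xEE

s_0 = ciphertext = 0xB4
s_1 = InvRound(s_0, k_5) = 0xEB
s_2 = InvRound(s_1, k_4) = 0x6E
s_3 = InvRound(s_2, k_3) = 0xB6
s_4 = InvRound(s_3, k_2) = 0xCB
s_5 = InvRound(s_4, k_1) = 0xEC
s_6 = InvRound(s_5, k_0) = 0xEE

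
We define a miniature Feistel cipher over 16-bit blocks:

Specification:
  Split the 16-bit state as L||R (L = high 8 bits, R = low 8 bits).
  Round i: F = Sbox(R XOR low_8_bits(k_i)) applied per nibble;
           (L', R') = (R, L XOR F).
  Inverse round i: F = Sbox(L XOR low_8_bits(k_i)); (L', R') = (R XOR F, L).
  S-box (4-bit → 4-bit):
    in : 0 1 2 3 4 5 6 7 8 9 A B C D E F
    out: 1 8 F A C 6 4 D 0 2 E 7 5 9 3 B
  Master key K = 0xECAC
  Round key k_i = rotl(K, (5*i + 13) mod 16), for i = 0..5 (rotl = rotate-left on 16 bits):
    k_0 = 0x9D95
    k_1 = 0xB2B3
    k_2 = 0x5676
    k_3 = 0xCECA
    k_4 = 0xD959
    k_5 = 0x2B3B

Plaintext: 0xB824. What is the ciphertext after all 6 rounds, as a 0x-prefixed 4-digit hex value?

0xB2E2

s_0 = plaintext = 0xB824
s_1 = Round(s_0, k_0) = 0x24C0
s_2 = Round(s_1, k_1) = 0xC0FE
s_3 = Round(s_2, k_2) = 0xFEC0
s_4 = Round(s_3, k_3) = 0xC0E0
s_5 = Round(s_4, k_4) = 0xE0B2
s_6 = Round(s_5, k_5) = 0xB2E2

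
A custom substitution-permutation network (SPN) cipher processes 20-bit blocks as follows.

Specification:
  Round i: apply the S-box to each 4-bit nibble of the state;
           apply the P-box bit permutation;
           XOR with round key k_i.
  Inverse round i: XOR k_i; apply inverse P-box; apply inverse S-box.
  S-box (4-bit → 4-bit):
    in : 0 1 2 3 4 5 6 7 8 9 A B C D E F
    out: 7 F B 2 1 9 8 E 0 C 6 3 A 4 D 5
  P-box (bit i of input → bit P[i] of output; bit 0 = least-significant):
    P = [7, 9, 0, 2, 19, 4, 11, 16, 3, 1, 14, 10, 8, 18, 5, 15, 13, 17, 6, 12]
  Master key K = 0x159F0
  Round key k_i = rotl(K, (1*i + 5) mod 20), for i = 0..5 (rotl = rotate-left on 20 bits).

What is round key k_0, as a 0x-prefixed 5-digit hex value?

0xB3E02

K = 0x159F0
k_0 = rotl(K, (1*0+5) mod 20) = rotl(K, 5) = 0xB3E02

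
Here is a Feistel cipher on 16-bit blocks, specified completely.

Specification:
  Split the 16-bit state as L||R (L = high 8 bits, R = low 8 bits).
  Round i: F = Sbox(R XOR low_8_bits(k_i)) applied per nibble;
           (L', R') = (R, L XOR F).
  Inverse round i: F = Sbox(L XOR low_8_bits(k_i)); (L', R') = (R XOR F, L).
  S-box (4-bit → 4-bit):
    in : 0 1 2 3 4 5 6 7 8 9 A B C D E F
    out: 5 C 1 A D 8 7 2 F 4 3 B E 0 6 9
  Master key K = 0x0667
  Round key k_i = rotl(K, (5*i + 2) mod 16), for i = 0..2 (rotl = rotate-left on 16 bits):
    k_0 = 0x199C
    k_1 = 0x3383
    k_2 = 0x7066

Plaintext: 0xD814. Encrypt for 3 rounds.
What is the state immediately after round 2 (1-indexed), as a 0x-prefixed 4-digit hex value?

0x2729

s_0 = plaintext = 0xD814
s_1 = Round(s_0, k_0) = 0x1427
s_2 = Round(s_1, k_1) = 0x2729
s_3 = Round(s_2, k_2) = 0x29FE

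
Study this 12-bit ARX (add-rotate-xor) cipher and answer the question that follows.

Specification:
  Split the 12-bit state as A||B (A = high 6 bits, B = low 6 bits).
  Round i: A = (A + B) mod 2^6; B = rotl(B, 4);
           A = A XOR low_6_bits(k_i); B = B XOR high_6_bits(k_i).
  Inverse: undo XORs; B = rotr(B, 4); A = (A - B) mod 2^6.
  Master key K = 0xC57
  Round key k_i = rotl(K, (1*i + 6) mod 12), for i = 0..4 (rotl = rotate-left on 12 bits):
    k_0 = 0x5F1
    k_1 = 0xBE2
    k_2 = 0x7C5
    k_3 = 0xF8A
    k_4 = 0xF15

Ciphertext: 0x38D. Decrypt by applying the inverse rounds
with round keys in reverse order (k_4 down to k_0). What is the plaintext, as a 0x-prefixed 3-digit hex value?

0xB9E

s_0 = ciphertext = 0x38D
s_1 = InvRound(s_0, k_4) = 0x507
s_2 = InvRound(s_1, k_3) = 0xDE7
s_3 = InvRound(s_2, k_2) = 0x3E3
s_4 = InvRound(s_3, k_1) = 0xF70
s_5 = InvRound(s_4, k_0) = 0xB9E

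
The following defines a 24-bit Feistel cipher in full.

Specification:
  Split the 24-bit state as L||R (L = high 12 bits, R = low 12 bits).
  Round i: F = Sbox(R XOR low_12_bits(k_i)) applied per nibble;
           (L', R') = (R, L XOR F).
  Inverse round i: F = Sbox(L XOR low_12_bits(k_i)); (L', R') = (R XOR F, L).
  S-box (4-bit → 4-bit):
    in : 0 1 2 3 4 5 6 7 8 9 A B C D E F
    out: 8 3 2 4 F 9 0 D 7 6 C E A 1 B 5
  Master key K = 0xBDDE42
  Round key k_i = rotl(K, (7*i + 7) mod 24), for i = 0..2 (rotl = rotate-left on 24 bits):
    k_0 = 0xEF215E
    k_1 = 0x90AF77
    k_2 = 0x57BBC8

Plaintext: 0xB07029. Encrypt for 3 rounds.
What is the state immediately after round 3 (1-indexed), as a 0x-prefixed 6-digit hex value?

s_0 = plaintext = 0xB07029
s_1 = Round(s_0, k_0) = 0x0298DA
s_2 = Round(s_1, k_1) = 0x8DADE8
s_3 = Round(s_2, k_2) = 0xDE88F2

0xDE88F2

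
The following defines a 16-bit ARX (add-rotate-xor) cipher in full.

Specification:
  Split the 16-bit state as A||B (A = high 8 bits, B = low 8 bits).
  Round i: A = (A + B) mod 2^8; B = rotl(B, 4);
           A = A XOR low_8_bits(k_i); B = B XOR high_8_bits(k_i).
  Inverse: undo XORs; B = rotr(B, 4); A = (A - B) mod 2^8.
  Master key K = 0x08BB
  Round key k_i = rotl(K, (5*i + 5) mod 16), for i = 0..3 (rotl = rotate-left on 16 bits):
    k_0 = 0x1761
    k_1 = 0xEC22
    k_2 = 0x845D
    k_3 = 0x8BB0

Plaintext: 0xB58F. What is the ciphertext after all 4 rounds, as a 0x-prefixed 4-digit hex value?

0x0AD1

s_0 = plaintext = 0xB58F
s_1 = Round(s_0, k_0) = 0x25EF
s_2 = Round(s_1, k_1) = 0x3612
s_3 = Round(s_2, k_2) = 0x15A5
s_4 = Round(s_3, k_3) = 0x0AD1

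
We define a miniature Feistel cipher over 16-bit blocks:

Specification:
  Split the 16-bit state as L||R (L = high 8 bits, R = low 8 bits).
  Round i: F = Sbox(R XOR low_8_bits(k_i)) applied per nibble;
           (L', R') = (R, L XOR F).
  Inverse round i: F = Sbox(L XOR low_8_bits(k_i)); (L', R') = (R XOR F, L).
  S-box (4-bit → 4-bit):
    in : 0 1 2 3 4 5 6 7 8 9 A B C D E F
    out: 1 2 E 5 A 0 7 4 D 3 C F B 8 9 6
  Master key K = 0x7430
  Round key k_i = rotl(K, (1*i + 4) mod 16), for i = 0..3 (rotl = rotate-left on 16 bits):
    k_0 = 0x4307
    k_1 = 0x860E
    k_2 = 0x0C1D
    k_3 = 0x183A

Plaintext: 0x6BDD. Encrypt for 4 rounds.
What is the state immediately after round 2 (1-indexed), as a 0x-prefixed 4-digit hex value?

s_0 = plaintext = 0x6BDD
s_1 = Round(s_0, k_0) = 0xDDE7
s_2 = Round(s_1, k_1) = 0xE74E
s_3 = Round(s_2, k_2) = 0x4EE2
s_4 = Round(s_3, k_3) = 0xE2C3

0xE74E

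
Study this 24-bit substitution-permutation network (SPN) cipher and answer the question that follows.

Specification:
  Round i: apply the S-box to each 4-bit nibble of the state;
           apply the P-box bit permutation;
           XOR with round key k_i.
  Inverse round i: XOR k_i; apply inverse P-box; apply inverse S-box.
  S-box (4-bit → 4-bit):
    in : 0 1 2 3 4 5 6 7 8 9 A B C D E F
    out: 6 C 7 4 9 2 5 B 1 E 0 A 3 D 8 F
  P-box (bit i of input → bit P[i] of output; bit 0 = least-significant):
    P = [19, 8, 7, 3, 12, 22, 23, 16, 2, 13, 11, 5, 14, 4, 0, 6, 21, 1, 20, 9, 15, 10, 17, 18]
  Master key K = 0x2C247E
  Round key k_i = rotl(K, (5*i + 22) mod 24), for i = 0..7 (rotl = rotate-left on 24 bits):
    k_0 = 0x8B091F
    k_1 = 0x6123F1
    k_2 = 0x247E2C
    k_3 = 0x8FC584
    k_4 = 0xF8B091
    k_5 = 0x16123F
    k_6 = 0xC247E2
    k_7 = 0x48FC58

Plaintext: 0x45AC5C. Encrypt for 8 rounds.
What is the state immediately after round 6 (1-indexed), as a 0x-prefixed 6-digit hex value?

s_0 = plaintext = 0x45AC5C
s_1 = Round(s_0, k_0) = 0xC7A819
s_2 = Round(s_1, k_1) = 0xC0A47F
s_3 = Round(s_2, k_2) = 0x7DEB82
s_4 = Round(s_3, k_3) = 0xB37264
s_5 = Round(s_4, k_4) = 0x64CCCD
s_6 = Round(s_5, k_5) = 0x7CE0A3
s_7 = Round(s_6, k_6) = 0xE6EB20
s_8 = Round(s_7, k_7) = 0xBCCDB8

0x7CE0A3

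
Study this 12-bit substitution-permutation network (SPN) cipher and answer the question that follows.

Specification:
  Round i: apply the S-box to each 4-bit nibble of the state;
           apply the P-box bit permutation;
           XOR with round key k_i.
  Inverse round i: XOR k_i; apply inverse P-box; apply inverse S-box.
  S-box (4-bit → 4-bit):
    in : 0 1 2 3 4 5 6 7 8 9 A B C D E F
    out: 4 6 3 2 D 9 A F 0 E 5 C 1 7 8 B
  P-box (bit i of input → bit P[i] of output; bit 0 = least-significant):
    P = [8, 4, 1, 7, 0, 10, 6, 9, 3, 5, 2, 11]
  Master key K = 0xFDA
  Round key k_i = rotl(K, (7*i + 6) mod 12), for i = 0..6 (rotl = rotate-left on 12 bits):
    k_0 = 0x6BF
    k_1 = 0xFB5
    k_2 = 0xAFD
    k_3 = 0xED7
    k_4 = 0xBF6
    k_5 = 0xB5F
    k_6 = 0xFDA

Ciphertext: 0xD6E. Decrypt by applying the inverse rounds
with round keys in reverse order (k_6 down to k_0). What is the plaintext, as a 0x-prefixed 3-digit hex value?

s_0 = ciphertext = 0xD6E
s_1 = InvRound(s_0, k_6) = 0x1E6
s_2 = InvRound(s_1, k_5) = 0xF56
s_3 = InvRound(s_2, k_4) = 0x33E
s_4 = InvRound(s_3, k_3) = 0xFD5
s_5 = InvRound(s_4, k_2) = 0x23C
s_6 = InvRound(s_5, k_1) = 0x525
s_7 = InvRound(s_6, k_0) = 0xCE7

0xCE7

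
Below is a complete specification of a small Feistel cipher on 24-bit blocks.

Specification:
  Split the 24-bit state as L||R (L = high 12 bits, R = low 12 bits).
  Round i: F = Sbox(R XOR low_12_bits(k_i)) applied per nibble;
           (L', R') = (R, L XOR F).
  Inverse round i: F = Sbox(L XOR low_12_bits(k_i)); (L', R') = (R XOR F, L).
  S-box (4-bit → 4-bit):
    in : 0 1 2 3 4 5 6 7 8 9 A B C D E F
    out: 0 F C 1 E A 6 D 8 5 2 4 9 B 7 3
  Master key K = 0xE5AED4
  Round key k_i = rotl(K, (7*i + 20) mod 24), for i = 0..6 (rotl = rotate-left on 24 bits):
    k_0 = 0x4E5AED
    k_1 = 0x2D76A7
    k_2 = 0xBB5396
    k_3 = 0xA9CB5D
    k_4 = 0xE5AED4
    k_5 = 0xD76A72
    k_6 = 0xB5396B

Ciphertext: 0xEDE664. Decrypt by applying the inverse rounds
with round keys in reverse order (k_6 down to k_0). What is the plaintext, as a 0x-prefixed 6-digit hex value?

s_0 = ciphertext = 0xEDE664
s_1 = InvRound(s_0, k_6) = 0xB2EEDE
s_2 = InvRound(s_1, k_5) = 0x177B2E
s_3 = InvRound(s_2, k_4) = 0x80F177
s_4 = InvRound(s_3, k_3) = 0x0DB80F
s_5 = InvRound(s_4, k_2) = 0x9E40DB
s_6 = InvRound(s_5, k_1) = 0x33A9E4
s_7 = InvRound(s_6, k_0) = 0xC5933A

0xC5933A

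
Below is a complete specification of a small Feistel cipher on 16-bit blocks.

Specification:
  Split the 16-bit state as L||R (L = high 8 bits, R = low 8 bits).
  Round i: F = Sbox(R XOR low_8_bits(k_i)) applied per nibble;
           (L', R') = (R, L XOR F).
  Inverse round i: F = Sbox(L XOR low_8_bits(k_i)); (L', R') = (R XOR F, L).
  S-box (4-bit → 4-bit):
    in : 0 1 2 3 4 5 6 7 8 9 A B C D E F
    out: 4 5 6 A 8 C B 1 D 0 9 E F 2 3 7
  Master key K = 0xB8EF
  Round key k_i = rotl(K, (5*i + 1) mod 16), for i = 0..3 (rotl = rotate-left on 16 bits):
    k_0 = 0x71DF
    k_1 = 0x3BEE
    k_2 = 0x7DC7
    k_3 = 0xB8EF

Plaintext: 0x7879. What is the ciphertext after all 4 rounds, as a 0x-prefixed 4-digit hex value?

0x9C21

s_0 = plaintext = 0x7879
s_1 = Round(s_0, k_0) = 0x79E3
s_2 = Round(s_1, k_1) = 0xE33B
s_3 = Round(s_2, k_2) = 0x3B9C
s_4 = Round(s_3, k_3) = 0x9C21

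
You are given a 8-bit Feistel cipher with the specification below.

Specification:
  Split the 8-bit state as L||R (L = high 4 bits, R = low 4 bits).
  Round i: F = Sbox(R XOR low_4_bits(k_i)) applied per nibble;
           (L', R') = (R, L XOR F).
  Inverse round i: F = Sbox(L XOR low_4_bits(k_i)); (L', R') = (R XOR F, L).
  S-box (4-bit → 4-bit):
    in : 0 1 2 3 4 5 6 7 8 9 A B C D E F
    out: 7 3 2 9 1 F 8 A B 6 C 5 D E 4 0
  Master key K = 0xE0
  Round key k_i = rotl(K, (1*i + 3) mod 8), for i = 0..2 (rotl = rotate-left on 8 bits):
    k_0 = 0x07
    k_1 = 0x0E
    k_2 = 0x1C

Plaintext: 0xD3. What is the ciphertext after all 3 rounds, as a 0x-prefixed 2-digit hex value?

0x12

s_0 = plaintext = 0xD3
s_1 = Round(s_0, k_0) = 0x3C
s_2 = Round(s_1, k_1) = 0xC1
s_3 = Round(s_2, k_2) = 0x12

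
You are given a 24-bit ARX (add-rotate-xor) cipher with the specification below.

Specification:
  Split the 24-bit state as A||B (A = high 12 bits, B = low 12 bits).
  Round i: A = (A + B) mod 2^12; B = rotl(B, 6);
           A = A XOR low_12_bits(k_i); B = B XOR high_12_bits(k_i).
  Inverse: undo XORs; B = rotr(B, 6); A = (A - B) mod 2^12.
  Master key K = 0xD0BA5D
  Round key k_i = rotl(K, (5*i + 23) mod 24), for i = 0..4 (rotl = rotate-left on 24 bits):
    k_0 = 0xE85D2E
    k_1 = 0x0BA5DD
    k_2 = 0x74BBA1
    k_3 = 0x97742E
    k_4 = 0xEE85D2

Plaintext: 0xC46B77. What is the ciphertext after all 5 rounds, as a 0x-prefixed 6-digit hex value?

0x4829AC

s_0 = plaintext = 0xC46B77
s_1 = Round(s_0, k_0) = 0xA93368
s_2 = Round(s_1, k_1) = 0x826AB7
s_3 = Round(s_2, k_2) = 0x97CAA1
s_4 = Round(s_3, k_3) = 0x03311D
s_5 = Round(s_4, k_4) = 0x4829AC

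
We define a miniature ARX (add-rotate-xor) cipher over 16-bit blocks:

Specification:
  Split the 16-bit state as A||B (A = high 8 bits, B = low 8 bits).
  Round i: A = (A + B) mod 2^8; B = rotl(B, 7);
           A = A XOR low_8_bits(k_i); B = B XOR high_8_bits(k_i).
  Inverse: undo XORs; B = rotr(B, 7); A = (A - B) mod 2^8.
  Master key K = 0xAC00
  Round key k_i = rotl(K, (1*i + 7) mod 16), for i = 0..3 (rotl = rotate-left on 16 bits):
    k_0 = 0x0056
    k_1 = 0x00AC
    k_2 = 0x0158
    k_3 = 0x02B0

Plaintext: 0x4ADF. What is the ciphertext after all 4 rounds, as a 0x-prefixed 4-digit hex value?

0x6B7F

s_0 = plaintext = 0x4ADF
s_1 = Round(s_0, k_0) = 0x7FEF
s_2 = Round(s_1, k_1) = 0xC2F7
s_3 = Round(s_2, k_2) = 0xE1FA
s_4 = Round(s_3, k_3) = 0x6B7F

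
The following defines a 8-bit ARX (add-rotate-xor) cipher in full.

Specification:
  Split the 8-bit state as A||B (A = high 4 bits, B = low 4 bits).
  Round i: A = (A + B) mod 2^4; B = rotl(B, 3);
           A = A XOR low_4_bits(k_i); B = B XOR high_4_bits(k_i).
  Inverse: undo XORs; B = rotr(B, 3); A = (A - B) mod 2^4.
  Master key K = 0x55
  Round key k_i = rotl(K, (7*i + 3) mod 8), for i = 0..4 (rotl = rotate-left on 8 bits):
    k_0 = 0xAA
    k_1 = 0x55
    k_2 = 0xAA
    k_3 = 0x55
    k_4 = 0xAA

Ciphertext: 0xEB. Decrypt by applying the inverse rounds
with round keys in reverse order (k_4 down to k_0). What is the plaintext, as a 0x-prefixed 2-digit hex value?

0x72

s_0 = ciphertext = 0xEB
s_1 = InvRound(s_0, k_4) = 0x22
s_2 = InvRound(s_1, k_3) = 0x9E
s_3 = InvRound(s_2, k_2) = 0xB8
s_4 = InvRound(s_3, k_1) = 0x3B
s_5 = InvRound(s_4, k_0) = 0x72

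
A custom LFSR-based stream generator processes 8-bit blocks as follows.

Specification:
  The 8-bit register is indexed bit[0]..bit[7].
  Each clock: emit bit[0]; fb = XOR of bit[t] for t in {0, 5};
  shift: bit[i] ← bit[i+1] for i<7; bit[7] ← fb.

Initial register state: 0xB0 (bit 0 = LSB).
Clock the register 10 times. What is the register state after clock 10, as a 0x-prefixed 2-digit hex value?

reg_0 = 0xB0
clock 1: out=0, reg = 0xD8
clock 2: out=0, reg = 0x6C
clock 3: out=0, reg = 0xB6
clock 4: out=0, reg = 0xDB
clock 5: out=1, reg = 0xED
clock 6: out=1, reg = 0x76
clock 7: out=0, reg = 0xBB
clock 8: out=1, reg = 0x5D
clock 9: out=1, reg = 0xAE
clock 10: out=0, reg = 0xD7

0xD7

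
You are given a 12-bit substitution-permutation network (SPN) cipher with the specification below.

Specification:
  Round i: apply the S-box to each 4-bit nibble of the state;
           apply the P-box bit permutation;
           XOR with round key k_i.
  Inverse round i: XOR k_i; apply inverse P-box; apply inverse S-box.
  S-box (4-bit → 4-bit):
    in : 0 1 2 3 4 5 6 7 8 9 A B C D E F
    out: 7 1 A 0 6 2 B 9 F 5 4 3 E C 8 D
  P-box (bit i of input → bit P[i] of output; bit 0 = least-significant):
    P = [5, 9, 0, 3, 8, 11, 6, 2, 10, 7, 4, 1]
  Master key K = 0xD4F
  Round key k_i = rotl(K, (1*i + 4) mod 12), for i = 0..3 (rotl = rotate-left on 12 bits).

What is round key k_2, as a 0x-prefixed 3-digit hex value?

0x3F5

K = 0xD4F
k_0 = rotl(K, (1*0+4) mod 12) = rotl(K, 4) = 0x4FD
k_1 = rotl(K, (1*1+4) mod 12) = rotl(K, 5) = 0x9FA
k_2 = rotl(K, (1*2+4) mod 12) = rotl(K, 6) = 0x3F5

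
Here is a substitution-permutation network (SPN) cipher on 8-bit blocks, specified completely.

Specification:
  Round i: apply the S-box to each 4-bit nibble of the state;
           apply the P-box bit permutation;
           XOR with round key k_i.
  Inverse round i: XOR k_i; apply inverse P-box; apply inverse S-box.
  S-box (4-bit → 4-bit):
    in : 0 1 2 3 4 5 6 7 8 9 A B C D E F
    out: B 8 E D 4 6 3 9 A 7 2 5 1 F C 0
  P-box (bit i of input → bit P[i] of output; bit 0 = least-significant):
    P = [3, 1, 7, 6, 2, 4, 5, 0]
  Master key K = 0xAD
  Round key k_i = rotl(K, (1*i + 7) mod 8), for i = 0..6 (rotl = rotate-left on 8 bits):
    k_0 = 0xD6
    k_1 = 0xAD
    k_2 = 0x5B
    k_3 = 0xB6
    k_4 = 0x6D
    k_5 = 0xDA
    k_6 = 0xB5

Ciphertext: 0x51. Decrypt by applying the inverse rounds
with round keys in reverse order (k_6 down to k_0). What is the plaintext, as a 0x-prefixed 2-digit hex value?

s_0 = ciphertext = 0x51
s_1 = InvRound(s_0, k_6) = 0xBE
s_2 = InvRound(s_1, k_5) = 0xB1
s_3 = InvRound(s_2, k_4) = 0x63
s_4 = InvRound(s_3, k_3) = 0x0E
s_5 = InvRound(s_4, k_2) = 0x01
s_6 = InvRound(s_5, k_1) = 0xBB
s_7 = InvRound(s_6, k_0) = 0x37

0x37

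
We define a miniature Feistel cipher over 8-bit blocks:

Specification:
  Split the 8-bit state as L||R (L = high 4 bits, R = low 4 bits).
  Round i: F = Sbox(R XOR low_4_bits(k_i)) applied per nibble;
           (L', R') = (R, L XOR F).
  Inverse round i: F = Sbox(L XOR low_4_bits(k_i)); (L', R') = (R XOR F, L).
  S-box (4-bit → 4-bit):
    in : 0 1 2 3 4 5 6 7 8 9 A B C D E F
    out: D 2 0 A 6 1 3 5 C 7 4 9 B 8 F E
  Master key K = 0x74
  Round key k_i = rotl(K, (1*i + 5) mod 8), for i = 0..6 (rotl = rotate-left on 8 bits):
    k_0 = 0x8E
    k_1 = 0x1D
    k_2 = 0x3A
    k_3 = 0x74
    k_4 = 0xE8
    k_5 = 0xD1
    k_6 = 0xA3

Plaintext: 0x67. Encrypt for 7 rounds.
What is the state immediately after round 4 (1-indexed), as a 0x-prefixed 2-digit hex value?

s_0 = plaintext = 0x67
s_1 = Round(s_0, k_0) = 0x71
s_2 = Round(s_1, k_1) = 0x1C
s_3 = Round(s_2, k_2) = 0xC2
s_4 = Round(s_3, k_3) = 0x2F
s_5 = Round(s_4, k_4) = 0xF7
s_6 = Round(s_5, k_5) = 0x7C
s_7 = Round(s_6, k_6) = 0xC9

0x2F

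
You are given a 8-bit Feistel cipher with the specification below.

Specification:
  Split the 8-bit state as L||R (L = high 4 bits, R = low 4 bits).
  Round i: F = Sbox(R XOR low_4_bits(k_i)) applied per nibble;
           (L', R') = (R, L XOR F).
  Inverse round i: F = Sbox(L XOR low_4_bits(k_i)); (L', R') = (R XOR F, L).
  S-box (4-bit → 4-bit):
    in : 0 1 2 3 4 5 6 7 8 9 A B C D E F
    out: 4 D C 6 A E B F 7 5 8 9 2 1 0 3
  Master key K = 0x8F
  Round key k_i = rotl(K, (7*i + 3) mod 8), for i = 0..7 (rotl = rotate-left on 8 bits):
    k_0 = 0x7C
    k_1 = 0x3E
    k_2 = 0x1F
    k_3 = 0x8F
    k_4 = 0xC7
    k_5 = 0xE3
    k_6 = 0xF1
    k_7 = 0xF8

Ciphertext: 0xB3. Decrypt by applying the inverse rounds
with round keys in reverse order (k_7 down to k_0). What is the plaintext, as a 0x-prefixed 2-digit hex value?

0x93

s_0 = ciphertext = 0xB3
s_1 = InvRound(s_0, k_7) = 0x5B
s_2 = InvRound(s_1, k_6) = 0x15
s_3 = InvRound(s_2, k_5) = 0x91
s_4 = InvRound(s_3, k_4) = 0x19
s_5 = InvRound(s_4, k_3) = 0x91
s_6 = InvRound(s_5, k_2) = 0xA9
s_7 = InvRound(s_6, k_1) = 0x3A
s_8 = InvRound(s_7, k_0) = 0x93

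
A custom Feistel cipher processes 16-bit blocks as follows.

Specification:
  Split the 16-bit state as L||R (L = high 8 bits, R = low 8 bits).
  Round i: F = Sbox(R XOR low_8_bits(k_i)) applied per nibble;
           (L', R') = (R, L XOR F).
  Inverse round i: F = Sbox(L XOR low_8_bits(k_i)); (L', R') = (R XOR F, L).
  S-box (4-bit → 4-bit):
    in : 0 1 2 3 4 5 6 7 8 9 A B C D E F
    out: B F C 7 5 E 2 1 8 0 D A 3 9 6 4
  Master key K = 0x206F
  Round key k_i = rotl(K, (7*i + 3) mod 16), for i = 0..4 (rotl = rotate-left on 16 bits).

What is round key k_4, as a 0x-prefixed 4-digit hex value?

0x9037

K = 0x206F
k_0 = rotl(K, (7*0+3) mod 16) = rotl(K, 3) = 0x0379
k_1 = rotl(K, (7*1+3) mod 16) = rotl(K, 10) = 0xBC81
k_2 = rotl(K, (7*2+3) mod 16) = rotl(K, 1) = 0x40DE
k_3 = rotl(K, (7*3+3) mod 16) = rotl(K, 8) = 0x6F20
k_4 = rotl(K, (7*4+3) mod 16) = rotl(K, 15) = 0x9037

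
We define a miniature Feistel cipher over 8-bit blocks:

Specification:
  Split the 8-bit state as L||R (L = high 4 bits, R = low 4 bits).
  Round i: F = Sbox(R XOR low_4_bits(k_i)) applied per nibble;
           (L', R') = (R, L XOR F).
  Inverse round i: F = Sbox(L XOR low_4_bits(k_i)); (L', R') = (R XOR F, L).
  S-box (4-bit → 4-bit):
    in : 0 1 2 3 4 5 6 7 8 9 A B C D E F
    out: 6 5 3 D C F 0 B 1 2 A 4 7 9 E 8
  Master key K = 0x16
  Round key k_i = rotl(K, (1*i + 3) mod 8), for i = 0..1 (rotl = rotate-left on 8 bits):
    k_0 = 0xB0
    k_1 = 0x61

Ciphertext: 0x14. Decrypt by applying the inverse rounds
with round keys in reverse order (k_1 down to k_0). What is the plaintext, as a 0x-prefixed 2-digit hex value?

s_0 = ciphertext = 0x14
s_1 = InvRound(s_0, k_1) = 0x21
s_2 = InvRound(s_1, k_0) = 0x22

0x22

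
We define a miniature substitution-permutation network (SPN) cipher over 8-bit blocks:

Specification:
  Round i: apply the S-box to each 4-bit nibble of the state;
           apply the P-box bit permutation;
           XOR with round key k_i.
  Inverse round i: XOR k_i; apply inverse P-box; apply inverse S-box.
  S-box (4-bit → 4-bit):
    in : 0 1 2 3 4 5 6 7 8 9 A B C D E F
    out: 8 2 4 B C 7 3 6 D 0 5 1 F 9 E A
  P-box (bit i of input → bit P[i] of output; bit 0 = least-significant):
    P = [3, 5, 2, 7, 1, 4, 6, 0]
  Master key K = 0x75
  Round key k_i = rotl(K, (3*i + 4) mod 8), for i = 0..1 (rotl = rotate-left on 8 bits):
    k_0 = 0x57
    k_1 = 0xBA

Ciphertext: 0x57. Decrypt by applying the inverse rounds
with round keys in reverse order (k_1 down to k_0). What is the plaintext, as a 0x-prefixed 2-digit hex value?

0x3B

s_0 = ciphertext = 0x57
s_1 = InvRound(s_0, k_1) = 0x4C
s_2 = InvRound(s_1, k_0) = 0x3B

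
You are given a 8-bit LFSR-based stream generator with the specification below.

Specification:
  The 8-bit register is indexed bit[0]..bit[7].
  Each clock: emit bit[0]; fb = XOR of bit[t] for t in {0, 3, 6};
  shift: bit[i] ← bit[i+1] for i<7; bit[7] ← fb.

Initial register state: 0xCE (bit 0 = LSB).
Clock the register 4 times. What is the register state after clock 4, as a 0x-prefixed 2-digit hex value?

reg_0 = 0xCE
clock 1: out=0, reg = 0x67
clock 2: out=1, reg = 0x33
clock 3: out=1, reg = 0x99
clock 4: out=1, reg = 0x4C

0x4C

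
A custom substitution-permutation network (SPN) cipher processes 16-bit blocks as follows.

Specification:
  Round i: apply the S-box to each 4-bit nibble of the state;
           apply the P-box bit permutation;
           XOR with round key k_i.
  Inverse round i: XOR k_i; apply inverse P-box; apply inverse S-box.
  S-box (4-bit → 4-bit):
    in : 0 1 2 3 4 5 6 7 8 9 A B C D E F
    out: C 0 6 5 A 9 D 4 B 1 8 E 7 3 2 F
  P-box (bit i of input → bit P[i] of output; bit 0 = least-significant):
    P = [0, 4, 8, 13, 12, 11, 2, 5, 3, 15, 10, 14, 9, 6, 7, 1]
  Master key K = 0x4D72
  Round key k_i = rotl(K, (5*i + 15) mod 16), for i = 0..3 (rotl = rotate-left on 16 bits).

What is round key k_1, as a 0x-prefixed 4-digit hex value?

0xD724

K = 0x4D72
k_0 = rotl(K, (5*0+15) mod 16) = rotl(K, 15) = 0x26B9
k_1 = rotl(K, (5*1+15) mod 16) = rotl(K, 4) = 0xD724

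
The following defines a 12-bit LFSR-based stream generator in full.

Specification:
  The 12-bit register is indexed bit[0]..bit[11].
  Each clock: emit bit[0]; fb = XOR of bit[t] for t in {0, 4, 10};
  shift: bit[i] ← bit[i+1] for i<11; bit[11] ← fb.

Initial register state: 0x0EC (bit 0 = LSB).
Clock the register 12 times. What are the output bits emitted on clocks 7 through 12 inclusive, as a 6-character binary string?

110000

reg_0 = 0x0EC
clock 1: out=0, reg = 0x076
clock 2: out=0, reg = 0x83B
clock 3: out=1, reg = 0x41D
clock 4: out=1, reg = 0xA0E
clock 5: out=0, reg = 0x507
clock 6: out=1, reg = 0x283
clock 7: out=1, reg = 0x941
clock 8: out=1, reg = 0xCA0
clock 9: out=0, reg = 0xE50
clock 10: out=0, reg = 0x728
clock 11: out=0, reg = 0xB94
clock 12: out=0, reg = 0xDCA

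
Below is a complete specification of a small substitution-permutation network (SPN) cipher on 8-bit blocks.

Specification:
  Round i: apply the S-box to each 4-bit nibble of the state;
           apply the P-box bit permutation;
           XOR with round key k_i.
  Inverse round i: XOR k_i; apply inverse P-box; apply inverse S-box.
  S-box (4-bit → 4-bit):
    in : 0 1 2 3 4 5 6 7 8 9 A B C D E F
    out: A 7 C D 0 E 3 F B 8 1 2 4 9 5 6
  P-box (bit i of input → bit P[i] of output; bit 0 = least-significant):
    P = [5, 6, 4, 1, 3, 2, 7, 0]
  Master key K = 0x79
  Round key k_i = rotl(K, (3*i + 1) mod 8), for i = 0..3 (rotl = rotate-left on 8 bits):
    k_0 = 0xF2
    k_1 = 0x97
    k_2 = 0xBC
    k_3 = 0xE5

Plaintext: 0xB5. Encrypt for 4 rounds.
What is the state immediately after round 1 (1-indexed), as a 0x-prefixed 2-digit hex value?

0xA4

s_0 = plaintext = 0xB5
s_1 = Round(s_0, k_0) = 0xA4
s_2 = Round(s_1, k_1) = 0x9F
s_3 = Round(s_2, k_2) = 0xED
s_4 = Round(s_3, k_3) = 0x4F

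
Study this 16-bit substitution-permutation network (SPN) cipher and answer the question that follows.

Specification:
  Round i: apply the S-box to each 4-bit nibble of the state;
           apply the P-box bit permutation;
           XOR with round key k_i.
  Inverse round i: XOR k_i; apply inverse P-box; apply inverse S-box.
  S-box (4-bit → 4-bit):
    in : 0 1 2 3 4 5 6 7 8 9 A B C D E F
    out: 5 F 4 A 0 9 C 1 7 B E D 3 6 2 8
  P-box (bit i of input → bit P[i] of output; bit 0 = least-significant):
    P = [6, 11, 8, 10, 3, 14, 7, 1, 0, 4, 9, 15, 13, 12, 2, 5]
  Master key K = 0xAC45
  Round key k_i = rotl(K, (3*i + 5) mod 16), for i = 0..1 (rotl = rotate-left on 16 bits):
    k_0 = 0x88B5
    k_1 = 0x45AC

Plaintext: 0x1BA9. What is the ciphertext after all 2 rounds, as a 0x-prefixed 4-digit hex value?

s_0 = plaintext = 0x1BA9
s_1 = Round(s_0, k_0) = 0x7652
s_2 = Round(s_1, k_1) = 0xE6A6

0xE6A6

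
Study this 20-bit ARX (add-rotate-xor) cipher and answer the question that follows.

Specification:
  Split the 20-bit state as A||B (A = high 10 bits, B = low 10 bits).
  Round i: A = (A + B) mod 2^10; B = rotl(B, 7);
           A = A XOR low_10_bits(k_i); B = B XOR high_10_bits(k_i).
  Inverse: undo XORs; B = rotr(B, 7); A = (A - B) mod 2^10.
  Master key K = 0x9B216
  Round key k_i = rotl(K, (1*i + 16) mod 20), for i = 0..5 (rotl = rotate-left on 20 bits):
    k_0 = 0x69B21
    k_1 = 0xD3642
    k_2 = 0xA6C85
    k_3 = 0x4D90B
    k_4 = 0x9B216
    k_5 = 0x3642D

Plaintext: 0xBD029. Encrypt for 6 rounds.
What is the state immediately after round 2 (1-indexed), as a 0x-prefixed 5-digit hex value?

s_0 = plaintext = 0xBD029
s_1 = Round(s_0, k_0) = 0x0F123
s_2 = Round(s_1, k_1) = 0xC76E9
s_3 = Round(s_2, k_2) = 0xA0E46
s_4 = Round(s_3, k_3) = 0x70A7E
s_5 = Round(s_4, k_4) = 0x95923
s_6 = Round(s_5, k_5) = 0xD517D

0xC76E9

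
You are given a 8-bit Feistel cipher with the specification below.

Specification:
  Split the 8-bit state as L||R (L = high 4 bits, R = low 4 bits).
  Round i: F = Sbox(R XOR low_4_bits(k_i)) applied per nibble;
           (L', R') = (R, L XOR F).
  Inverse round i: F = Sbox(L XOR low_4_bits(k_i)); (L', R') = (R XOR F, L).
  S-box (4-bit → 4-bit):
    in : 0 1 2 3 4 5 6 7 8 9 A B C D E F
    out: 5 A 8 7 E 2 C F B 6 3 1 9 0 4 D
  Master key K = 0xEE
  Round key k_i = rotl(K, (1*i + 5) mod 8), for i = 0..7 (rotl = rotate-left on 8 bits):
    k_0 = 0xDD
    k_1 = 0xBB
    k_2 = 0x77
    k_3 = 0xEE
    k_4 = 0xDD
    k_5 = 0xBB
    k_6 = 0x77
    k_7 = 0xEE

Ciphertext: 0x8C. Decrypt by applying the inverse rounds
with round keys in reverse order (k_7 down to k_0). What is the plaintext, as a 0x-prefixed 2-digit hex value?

0x6D

s_0 = ciphertext = 0x8C
s_1 = InvRound(s_0, k_7) = 0x08
s_2 = InvRound(s_1, k_6) = 0x70
s_3 = InvRound(s_2, k_5) = 0x97
s_4 = InvRound(s_3, k_4) = 0x99
s_5 = InvRound(s_4, k_3) = 0x69
s_6 = InvRound(s_5, k_2) = 0x36
s_7 = InvRound(s_6, k_1) = 0xD3
s_8 = InvRound(s_7, k_0) = 0x6D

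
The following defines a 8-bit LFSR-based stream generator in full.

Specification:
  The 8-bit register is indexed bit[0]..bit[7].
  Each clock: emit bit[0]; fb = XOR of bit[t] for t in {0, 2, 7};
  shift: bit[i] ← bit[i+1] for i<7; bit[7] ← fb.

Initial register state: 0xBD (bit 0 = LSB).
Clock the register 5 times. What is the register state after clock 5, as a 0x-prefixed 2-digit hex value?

reg_0 = 0xBD
clock 1: out=1, reg = 0xDE
clock 2: out=0, reg = 0x6F
clock 3: out=1, reg = 0x37
clock 4: out=1, reg = 0x1B
clock 5: out=1, reg = 0x8D

0x8D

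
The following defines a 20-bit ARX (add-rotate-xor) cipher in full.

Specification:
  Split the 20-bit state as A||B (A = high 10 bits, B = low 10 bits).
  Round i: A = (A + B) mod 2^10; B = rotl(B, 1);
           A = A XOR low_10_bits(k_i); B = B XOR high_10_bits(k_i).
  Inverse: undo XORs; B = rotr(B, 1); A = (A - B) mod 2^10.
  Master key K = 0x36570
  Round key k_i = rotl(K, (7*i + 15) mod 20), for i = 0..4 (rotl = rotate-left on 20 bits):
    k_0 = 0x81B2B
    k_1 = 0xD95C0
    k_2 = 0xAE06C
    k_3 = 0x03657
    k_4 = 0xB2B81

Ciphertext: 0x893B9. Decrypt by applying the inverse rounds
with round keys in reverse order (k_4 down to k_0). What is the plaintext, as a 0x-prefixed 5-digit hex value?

0xC4DA6

s_0 = ciphertext = 0x893B9
s_1 = InvRound(s_0, k_4) = 0xBB2B9
s_2 = InvRound(s_1, k_3) = 0xD855A
s_3 = InvRound(s_2, k_2) = 0x471F1
s_4 = InvRound(s_3, k_1) = 0xE494A
s_5 = InvRound(s_4, k_0) = 0xC4DA6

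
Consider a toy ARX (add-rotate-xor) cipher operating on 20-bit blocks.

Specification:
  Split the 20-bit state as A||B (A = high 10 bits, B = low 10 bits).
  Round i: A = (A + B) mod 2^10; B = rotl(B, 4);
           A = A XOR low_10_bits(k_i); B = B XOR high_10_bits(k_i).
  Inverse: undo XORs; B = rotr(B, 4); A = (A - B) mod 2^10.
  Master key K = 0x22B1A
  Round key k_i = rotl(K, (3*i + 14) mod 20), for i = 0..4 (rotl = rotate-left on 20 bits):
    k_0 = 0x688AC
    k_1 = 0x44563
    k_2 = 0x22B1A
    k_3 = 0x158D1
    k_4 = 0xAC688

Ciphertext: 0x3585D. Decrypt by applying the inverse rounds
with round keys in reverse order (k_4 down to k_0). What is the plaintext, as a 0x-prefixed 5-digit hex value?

0x98D70

s_0 = ciphertext = 0x3585D
s_1 = InvRound(s_0, k_4) = 0xCC32E
s_2 = InvRound(s_1, k_3) = 0x6AA37
s_3 = InvRound(s_2, k_2) = 0xD176B
s_4 = InvRound(s_3, k_1) = 0xDFEA7
s_5 = InvRound(s_4, k_0) = 0x98D70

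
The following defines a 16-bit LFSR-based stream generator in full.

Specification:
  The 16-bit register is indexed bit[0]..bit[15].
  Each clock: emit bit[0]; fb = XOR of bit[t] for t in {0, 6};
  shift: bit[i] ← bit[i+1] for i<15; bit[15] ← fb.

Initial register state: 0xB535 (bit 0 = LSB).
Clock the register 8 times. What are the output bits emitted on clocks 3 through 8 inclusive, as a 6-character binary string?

101100

reg_0 = 0xB535
clock 1: out=1, reg = 0xDA9A
clock 2: out=0, reg = 0x6D4D
clock 3: out=1, reg = 0x36A6
clock 4: out=0, reg = 0x1B53
clock 5: out=1, reg = 0x0DA9
clock 6: out=1, reg = 0x86D4
clock 7: out=0, reg = 0xC36A
clock 8: out=0, reg = 0xE1B5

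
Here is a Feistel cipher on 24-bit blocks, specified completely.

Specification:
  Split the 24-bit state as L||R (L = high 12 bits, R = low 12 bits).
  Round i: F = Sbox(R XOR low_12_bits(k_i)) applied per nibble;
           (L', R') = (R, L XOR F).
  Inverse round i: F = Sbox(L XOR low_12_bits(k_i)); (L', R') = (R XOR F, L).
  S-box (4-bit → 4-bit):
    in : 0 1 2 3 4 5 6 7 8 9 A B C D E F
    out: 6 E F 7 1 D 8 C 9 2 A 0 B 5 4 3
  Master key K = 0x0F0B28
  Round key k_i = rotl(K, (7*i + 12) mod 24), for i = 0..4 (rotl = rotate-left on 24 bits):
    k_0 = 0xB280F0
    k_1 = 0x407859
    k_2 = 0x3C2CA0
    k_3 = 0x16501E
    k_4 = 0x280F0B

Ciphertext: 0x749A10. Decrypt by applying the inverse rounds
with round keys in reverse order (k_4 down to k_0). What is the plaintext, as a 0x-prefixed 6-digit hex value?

0x0966DD

s_0 = ciphertext = 0x749A10
s_1 = InvRound(s_0, k_4) = 0x30F749
s_2 = InvRound(s_1, k_3) = 0x0A730F
s_3 = InvRound(s_2, k_2) = 0x8630A7
s_4 = InvRound(s_3, k_1) = 0x6DD863
s_5 = InvRound(s_4, k_0) = 0x0966DD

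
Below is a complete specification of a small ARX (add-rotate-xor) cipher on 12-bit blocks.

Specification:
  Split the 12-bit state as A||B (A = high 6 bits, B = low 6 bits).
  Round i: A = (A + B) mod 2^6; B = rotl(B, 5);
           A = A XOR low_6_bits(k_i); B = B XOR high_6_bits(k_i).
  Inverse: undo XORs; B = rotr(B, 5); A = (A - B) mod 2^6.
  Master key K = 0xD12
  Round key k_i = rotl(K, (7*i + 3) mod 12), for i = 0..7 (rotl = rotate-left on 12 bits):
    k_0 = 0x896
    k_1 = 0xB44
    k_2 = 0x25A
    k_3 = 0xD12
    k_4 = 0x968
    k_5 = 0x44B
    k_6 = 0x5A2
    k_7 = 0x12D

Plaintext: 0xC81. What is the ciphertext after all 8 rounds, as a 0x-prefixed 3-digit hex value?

s_0 = plaintext = 0xC81
s_1 = Round(s_0, k_0) = 0x942
s_2 = Round(s_1, k_1) = 0x8EC
s_3 = Round(s_2, k_2) = 0x55F
s_4 = Round(s_3, k_3) = 0x99B
s_5 = Round(s_4, k_4) = 0xA48
s_6 = Round(s_5, k_5) = 0xE95
s_7 = Round(s_6, k_6) = 0xB7C
s_8 = Round(s_7, k_7) = 0x11A

0x11A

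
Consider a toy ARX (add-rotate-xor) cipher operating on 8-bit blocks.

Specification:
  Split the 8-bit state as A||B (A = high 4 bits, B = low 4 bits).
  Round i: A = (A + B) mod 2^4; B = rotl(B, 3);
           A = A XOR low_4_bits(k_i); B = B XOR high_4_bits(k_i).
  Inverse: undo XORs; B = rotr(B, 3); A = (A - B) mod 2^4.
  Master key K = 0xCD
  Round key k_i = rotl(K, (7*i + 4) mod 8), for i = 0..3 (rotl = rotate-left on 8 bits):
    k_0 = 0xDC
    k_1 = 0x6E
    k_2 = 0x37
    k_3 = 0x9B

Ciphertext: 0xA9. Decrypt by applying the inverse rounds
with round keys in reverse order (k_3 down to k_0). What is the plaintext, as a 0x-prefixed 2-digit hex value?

0x7B

s_0 = ciphertext = 0xA9
s_1 = InvRound(s_0, k_3) = 0x10
s_2 = InvRound(s_1, k_2) = 0x06
s_3 = InvRound(s_2, k_1) = 0xE0
s_4 = InvRound(s_3, k_0) = 0x7B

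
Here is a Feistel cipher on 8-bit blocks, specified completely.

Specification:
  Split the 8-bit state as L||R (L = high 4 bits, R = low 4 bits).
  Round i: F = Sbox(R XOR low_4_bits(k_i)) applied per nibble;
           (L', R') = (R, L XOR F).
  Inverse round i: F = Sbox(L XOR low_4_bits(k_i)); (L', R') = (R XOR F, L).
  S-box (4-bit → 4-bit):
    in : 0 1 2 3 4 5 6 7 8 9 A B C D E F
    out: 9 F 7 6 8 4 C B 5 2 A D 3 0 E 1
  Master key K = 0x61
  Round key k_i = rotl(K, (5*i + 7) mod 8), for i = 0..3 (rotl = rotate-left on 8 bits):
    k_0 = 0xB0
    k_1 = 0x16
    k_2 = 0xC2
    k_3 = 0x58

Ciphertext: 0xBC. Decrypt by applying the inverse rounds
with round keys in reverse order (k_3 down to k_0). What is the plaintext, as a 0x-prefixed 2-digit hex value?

0xFF

s_0 = ciphertext = 0xBC
s_1 = InvRound(s_0, k_3) = 0xAB
s_2 = InvRound(s_1, k_2) = 0xEA
s_3 = InvRound(s_2, k_1) = 0xFE
s_4 = InvRound(s_3, k_0) = 0xFF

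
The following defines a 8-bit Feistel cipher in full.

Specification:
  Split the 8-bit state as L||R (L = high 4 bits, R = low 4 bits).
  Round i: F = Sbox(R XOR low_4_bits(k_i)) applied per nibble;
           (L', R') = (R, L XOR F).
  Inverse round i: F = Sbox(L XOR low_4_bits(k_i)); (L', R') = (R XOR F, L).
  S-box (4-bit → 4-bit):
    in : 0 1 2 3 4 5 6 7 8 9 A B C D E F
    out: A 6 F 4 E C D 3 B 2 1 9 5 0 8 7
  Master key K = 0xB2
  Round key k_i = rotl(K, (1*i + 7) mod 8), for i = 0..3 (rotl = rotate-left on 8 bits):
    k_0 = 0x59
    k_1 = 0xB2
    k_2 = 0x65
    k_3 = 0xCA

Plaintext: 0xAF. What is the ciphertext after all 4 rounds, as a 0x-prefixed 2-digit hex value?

0xA9

s_0 = plaintext = 0xAF
s_1 = Round(s_0, k_0) = 0xF7
s_2 = Round(s_1, k_1) = 0x73
s_3 = Round(s_2, k_2) = 0x3A
s_4 = Round(s_3, k_3) = 0xA9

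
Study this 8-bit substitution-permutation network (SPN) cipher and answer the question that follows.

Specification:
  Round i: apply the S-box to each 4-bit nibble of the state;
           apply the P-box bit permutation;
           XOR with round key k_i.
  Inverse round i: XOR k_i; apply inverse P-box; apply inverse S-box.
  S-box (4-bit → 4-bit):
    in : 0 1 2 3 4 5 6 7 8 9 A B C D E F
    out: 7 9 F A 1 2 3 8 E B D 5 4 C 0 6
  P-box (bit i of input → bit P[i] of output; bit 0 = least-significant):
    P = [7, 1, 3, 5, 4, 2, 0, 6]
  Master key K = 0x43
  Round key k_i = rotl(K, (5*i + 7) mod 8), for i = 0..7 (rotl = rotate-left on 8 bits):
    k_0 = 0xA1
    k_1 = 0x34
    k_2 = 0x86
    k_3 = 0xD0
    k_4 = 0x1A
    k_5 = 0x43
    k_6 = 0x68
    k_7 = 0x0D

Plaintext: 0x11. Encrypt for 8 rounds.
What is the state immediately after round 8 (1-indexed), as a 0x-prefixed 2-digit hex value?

s_0 = plaintext = 0x11
s_1 = Round(s_0, k_0) = 0x51
s_2 = Round(s_1, k_1) = 0x90
s_3 = Round(s_2, k_2) = 0x58
s_4 = Round(s_3, k_3) = 0xFE
s_5 = Round(s_4, k_4) = 0x1F
s_6 = Round(s_5, k_5) = 0x19
s_7 = Round(s_6, k_6) = 0x9A
s_8 = Round(s_7, k_7) = 0xF1

0xF1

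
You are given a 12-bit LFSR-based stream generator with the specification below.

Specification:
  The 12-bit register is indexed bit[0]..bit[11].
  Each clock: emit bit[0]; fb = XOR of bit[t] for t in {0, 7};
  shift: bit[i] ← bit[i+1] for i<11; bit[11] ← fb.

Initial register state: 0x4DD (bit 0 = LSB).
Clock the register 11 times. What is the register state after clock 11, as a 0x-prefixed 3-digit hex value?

reg_0 = 0x4DD
clock 1: out=1, reg = 0x26E
clock 2: out=0, reg = 0x137
clock 3: out=1, reg = 0x89B
clock 4: out=1, reg = 0x44D
clock 5: out=1, reg = 0xA26
clock 6: out=0, reg = 0x513
clock 7: out=1, reg = 0xA89
clock 8: out=1, reg = 0x544
clock 9: out=0, reg = 0x2A2
clock 10: out=0, reg = 0x951
clock 11: out=1, reg = 0xCA8

0xCA8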